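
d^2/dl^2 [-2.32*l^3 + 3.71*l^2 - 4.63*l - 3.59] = 7.42 - 13.92*l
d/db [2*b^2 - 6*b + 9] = 4*b - 6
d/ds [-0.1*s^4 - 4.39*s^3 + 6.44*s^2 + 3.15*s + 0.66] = -0.4*s^3 - 13.17*s^2 + 12.88*s + 3.15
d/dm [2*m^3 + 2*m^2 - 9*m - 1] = 6*m^2 + 4*m - 9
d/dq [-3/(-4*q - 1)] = -12/(4*q + 1)^2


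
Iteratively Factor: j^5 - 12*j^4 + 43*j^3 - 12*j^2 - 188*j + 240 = (j - 2)*(j^4 - 10*j^3 + 23*j^2 + 34*j - 120) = (j - 2)*(j + 2)*(j^3 - 12*j^2 + 47*j - 60) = (j - 4)*(j - 2)*(j + 2)*(j^2 - 8*j + 15) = (j - 5)*(j - 4)*(j - 2)*(j + 2)*(j - 3)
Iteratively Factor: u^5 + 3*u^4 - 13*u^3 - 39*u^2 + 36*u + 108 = (u - 2)*(u^4 + 5*u^3 - 3*u^2 - 45*u - 54) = (u - 2)*(u + 3)*(u^3 + 2*u^2 - 9*u - 18) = (u - 2)*(u + 3)^2*(u^2 - u - 6) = (u - 3)*(u - 2)*(u + 3)^2*(u + 2)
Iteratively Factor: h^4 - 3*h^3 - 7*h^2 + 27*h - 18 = (h - 1)*(h^3 - 2*h^2 - 9*h + 18) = (h - 1)*(h + 3)*(h^2 - 5*h + 6) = (h - 3)*(h - 1)*(h + 3)*(h - 2)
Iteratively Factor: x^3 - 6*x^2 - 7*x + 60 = (x - 4)*(x^2 - 2*x - 15) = (x - 5)*(x - 4)*(x + 3)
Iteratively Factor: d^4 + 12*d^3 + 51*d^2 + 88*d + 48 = (d + 4)*(d^3 + 8*d^2 + 19*d + 12) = (d + 1)*(d + 4)*(d^2 + 7*d + 12) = (d + 1)*(d + 4)^2*(d + 3)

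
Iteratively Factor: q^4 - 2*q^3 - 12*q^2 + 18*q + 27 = (q + 3)*(q^3 - 5*q^2 + 3*q + 9) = (q - 3)*(q + 3)*(q^2 - 2*q - 3) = (q - 3)^2*(q + 3)*(q + 1)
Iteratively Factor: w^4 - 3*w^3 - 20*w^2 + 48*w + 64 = (w + 4)*(w^3 - 7*w^2 + 8*w + 16) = (w + 1)*(w + 4)*(w^2 - 8*w + 16) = (w - 4)*(w + 1)*(w + 4)*(w - 4)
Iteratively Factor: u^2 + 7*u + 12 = (u + 3)*(u + 4)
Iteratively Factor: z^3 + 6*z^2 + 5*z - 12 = (z + 3)*(z^2 + 3*z - 4) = (z + 3)*(z + 4)*(z - 1)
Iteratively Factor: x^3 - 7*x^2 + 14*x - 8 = (x - 4)*(x^2 - 3*x + 2) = (x - 4)*(x - 1)*(x - 2)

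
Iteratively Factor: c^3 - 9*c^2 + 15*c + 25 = (c - 5)*(c^2 - 4*c - 5) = (c - 5)*(c + 1)*(c - 5)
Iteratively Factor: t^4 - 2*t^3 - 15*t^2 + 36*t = (t)*(t^3 - 2*t^2 - 15*t + 36) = t*(t + 4)*(t^2 - 6*t + 9) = t*(t - 3)*(t + 4)*(t - 3)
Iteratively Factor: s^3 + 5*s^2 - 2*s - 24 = (s + 3)*(s^2 + 2*s - 8) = (s - 2)*(s + 3)*(s + 4)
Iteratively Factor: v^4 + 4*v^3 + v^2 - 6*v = (v + 3)*(v^3 + v^2 - 2*v) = (v + 2)*(v + 3)*(v^2 - v) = (v - 1)*(v + 2)*(v + 3)*(v)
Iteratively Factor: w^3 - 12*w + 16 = (w + 4)*(w^2 - 4*w + 4) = (w - 2)*(w + 4)*(w - 2)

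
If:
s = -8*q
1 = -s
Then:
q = 1/8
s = -1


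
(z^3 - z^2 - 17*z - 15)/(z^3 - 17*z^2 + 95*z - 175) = (z^2 + 4*z + 3)/(z^2 - 12*z + 35)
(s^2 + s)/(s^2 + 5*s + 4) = s/(s + 4)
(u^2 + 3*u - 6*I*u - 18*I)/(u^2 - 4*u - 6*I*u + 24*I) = (u + 3)/(u - 4)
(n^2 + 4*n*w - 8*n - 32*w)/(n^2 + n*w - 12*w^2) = (8 - n)/(-n + 3*w)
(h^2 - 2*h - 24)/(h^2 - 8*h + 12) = (h + 4)/(h - 2)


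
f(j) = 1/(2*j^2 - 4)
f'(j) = -4*j/(2*j^2 - 4)^2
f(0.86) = -0.40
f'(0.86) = -0.54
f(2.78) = 0.09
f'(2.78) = -0.08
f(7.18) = 0.01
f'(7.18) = -0.00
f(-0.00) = -0.25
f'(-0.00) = 0.00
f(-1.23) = -1.03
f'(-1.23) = 5.18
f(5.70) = 0.02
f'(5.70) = -0.01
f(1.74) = 0.49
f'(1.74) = -1.65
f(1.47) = 3.11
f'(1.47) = -56.78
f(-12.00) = 0.00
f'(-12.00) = 0.00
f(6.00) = 0.01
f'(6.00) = -0.00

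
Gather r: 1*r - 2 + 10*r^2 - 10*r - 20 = 10*r^2 - 9*r - 22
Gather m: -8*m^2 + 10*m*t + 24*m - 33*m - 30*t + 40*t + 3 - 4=-8*m^2 + m*(10*t - 9) + 10*t - 1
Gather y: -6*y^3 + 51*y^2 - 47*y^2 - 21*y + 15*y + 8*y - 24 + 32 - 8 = -6*y^3 + 4*y^2 + 2*y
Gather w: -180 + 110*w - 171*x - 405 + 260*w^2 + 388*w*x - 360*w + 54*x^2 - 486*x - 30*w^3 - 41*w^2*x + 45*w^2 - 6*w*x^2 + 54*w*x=-30*w^3 + w^2*(305 - 41*x) + w*(-6*x^2 + 442*x - 250) + 54*x^2 - 657*x - 585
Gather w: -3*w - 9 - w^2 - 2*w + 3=-w^2 - 5*w - 6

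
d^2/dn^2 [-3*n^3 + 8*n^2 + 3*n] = 16 - 18*n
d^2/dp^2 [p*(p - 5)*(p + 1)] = 6*p - 8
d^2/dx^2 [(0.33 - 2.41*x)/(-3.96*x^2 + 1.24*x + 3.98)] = ((8.5904 - 57.2616*x)*(-3.96*x^2 + 1.24*x + 3.98) - (2.41*x - 0.33)*(7.92*x - 1.24)*(15.84*x - 2.48))/(-3.96*x^2 + 1.24*x + 3.98)^3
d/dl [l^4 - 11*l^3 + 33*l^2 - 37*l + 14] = 4*l^3 - 33*l^2 + 66*l - 37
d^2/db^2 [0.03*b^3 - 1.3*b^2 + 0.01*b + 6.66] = 0.18*b - 2.6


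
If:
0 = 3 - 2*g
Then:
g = 3/2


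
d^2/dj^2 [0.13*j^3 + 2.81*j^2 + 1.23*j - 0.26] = 0.78*j + 5.62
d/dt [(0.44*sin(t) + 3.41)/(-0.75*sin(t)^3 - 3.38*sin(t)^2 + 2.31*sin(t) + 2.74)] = (0.66*sin(t)^3 + 9.1597*sin(t)^2 + 23.0516*sin(t) - 6.6715)*cos(t)/(0.5625*sin(t)^6 + 5.07*sin(t)^5 + 7.9594*sin(t)^4 - 19.7256*sin(t)^3 - 13.1863*sin(t)^2 + 12.6588*sin(t) + 7.5076)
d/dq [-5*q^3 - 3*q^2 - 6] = 3*q*(-5*q - 2)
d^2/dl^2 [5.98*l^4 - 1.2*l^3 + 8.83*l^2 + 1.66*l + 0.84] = 71.76*l^2 - 7.2*l + 17.66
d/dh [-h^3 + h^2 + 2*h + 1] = -3*h^2 + 2*h + 2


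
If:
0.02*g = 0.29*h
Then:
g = 14.5*h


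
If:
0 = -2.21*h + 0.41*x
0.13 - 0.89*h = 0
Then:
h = 0.15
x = 0.79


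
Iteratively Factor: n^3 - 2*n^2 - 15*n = (n)*(n^2 - 2*n - 15) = n*(n + 3)*(n - 5)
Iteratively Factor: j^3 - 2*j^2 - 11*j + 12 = (j - 4)*(j^2 + 2*j - 3) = (j - 4)*(j - 1)*(j + 3)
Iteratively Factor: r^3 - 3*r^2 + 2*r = (r - 1)*(r^2 - 2*r) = (r - 2)*(r - 1)*(r)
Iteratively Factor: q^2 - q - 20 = (q - 5)*(q + 4)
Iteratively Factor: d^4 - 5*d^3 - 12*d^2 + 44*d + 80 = (d - 4)*(d^3 - d^2 - 16*d - 20) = (d - 4)*(d + 2)*(d^2 - 3*d - 10) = (d - 4)*(d + 2)^2*(d - 5)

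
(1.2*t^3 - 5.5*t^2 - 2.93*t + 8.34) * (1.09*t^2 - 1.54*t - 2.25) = 1.308*t^5 - 7.843*t^4 + 2.5763*t^3 + 25.9778*t^2 - 6.2511*t - 18.765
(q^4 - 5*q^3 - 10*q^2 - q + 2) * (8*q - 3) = 8*q^5 - 43*q^4 - 65*q^3 + 22*q^2 + 19*q - 6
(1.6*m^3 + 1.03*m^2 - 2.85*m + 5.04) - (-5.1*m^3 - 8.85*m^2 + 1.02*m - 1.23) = 6.7*m^3 + 9.88*m^2 - 3.87*m + 6.27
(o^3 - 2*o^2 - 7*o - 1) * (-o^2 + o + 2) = -o^5 + 3*o^4 + 7*o^3 - 10*o^2 - 15*o - 2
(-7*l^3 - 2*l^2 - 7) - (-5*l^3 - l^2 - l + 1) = -2*l^3 - l^2 + l - 8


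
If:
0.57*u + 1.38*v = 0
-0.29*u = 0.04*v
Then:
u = 0.00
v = 0.00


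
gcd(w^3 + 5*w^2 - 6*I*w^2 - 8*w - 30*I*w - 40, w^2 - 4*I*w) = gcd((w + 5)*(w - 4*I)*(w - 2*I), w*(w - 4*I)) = w - 4*I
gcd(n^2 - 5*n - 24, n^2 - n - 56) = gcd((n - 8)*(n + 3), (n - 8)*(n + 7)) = n - 8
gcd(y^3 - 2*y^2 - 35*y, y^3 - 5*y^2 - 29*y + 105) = y^2 - 2*y - 35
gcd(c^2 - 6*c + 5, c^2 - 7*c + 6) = c - 1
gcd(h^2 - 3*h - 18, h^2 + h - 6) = h + 3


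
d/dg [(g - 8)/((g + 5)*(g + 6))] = (-g^2 + 16*g + 118)/(g^4 + 22*g^3 + 181*g^2 + 660*g + 900)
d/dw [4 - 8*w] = -8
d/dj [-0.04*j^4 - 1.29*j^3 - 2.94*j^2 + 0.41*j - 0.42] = -0.16*j^3 - 3.87*j^2 - 5.88*j + 0.41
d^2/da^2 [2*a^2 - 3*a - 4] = 4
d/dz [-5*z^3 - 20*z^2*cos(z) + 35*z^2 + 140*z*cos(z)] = 20*z^2*sin(z) - 15*z^2 - 140*z*sin(z) - 40*z*cos(z) + 70*z + 140*cos(z)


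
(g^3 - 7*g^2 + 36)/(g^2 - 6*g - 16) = (g^2 - 9*g + 18)/(g - 8)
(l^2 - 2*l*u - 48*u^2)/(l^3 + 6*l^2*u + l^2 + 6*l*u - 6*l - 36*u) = (l - 8*u)/(l^2 + l - 6)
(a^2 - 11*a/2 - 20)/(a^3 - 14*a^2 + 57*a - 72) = (a + 5/2)/(a^2 - 6*a + 9)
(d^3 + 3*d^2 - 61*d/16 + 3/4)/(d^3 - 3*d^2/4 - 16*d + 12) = (d - 1/4)/(d - 4)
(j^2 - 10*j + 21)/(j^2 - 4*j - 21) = (j - 3)/(j + 3)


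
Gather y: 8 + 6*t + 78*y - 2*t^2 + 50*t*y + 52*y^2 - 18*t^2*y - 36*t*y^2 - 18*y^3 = -2*t^2 + 6*t - 18*y^3 + y^2*(52 - 36*t) + y*(-18*t^2 + 50*t + 78) + 8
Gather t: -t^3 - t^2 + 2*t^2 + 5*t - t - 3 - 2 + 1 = -t^3 + t^2 + 4*t - 4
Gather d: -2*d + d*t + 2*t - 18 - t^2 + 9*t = d*(t - 2) - t^2 + 11*t - 18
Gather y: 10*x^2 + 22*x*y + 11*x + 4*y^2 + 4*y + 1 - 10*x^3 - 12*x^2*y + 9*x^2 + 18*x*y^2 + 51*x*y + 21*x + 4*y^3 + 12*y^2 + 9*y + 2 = -10*x^3 + 19*x^2 + 32*x + 4*y^3 + y^2*(18*x + 16) + y*(-12*x^2 + 73*x + 13) + 3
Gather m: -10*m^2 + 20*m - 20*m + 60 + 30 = 90 - 10*m^2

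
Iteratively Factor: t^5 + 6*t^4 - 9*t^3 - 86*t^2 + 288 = (t - 3)*(t^4 + 9*t^3 + 18*t^2 - 32*t - 96) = (t - 3)*(t + 4)*(t^3 + 5*t^2 - 2*t - 24) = (t - 3)*(t - 2)*(t + 4)*(t^2 + 7*t + 12) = (t - 3)*(t - 2)*(t + 4)^2*(t + 3)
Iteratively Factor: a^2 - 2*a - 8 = (a + 2)*(a - 4)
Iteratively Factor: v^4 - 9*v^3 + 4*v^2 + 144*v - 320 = (v - 4)*(v^3 - 5*v^2 - 16*v + 80) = (v - 4)^2*(v^2 - v - 20) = (v - 5)*(v - 4)^2*(v + 4)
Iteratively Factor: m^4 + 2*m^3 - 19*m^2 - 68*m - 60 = (m + 2)*(m^3 - 19*m - 30) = (m - 5)*(m + 2)*(m^2 + 5*m + 6) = (m - 5)*(m + 2)*(m + 3)*(m + 2)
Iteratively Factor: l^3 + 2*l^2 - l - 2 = (l - 1)*(l^2 + 3*l + 2) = (l - 1)*(l + 1)*(l + 2)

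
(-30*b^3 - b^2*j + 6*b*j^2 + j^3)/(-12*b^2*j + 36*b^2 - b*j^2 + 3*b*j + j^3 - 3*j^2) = (10*b^2 - 3*b*j - j^2)/(4*b*j - 12*b - j^2 + 3*j)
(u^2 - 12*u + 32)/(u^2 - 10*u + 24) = (u - 8)/(u - 6)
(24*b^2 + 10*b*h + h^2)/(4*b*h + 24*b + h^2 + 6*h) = (6*b + h)/(h + 6)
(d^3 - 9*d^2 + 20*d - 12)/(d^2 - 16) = (d^3 - 9*d^2 + 20*d - 12)/(d^2 - 16)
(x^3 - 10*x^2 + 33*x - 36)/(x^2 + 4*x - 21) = (x^2 - 7*x + 12)/(x + 7)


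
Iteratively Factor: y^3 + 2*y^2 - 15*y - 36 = (y + 3)*(y^2 - y - 12) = (y + 3)^2*(y - 4)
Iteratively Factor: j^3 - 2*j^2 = (j)*(j^2 - 2*j) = j*(j - 2)*(j)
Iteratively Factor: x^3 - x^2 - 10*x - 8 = (x + 2)*(x^2 - 3*x - 4) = (x + 1)*(x + 2)*(x - 4)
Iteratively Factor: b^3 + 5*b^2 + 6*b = (b)*(b^2 + 5*b + 6) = b*(b + 3)*(b + 2)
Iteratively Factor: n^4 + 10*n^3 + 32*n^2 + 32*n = (n)*(n^3 + 10*n^2 + 32*n + 32) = n*(n + 4)*(n^2 + 6*n + 8) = n*(n + 4)^2*(n + 2)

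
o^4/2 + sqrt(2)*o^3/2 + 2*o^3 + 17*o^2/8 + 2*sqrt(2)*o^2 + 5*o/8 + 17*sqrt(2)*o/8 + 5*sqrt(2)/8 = (o/2 + 1/2)*(o + 1/2)*(o + 5/2)*(o + sqrt(2))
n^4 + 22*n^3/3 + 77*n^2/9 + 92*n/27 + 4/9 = (n + 1/3)^2*(n + 2/3)*(n + 6)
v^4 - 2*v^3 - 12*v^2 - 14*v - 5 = (v - 5)*(v + 1)^3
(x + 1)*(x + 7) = x^2 + 8*x + 7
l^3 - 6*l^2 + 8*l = l*(l - 4)*(l - 2)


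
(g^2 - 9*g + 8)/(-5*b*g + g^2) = (-g^2 + 9*g - 8)/(g*(5*b - g))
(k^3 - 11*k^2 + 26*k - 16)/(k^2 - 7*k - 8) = (k^2 - 3*k + 2)/(k + 1)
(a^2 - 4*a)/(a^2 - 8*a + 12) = a*(a - 4)/(a^2 - 8*a + 12)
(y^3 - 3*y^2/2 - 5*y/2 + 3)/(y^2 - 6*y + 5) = (y^2 - y/2 - 3)/(y - 5)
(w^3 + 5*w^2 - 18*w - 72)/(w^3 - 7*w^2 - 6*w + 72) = (w + 6)/(w - 6)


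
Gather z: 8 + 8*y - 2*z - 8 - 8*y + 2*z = 0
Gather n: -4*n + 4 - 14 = -4*n - 10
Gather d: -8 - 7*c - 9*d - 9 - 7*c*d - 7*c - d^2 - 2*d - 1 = -14*c - d^2 + d*(-7*c - 11) - 18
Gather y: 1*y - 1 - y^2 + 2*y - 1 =-y^2 + 3*y - 2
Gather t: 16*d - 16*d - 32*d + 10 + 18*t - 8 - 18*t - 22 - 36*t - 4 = -32*d - 36*t - 24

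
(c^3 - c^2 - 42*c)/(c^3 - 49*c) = (c + 6)/(c + 7)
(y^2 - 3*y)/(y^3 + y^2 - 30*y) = (y - 3)/(y^2 + y - 30)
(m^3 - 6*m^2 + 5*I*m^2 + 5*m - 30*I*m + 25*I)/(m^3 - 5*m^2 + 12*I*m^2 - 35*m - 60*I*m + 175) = (m - 1)/(m + 7*I)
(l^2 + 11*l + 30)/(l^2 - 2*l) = (l^2 + 11*l + 30)/(l*(l - 2))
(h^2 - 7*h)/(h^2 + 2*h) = (h - 7)/(h + 2)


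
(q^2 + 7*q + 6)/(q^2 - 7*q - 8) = (q + 6)/(q - 8)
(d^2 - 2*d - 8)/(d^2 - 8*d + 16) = (d + 2)/(d - 4)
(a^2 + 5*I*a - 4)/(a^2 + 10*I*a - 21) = (a^2 + 5*I*a - 4)/(a^2 + 10*I*a - 21)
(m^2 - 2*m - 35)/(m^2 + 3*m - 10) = (m - 7)/(m - 2)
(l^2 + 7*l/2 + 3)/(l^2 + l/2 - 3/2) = (l + 2)/(l - 1)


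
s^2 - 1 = (s - 1)*(s + 1)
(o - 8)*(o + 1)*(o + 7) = o^3 - 57*o - 56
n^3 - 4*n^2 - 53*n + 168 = (n - 8)*(n - 3)*(n + 7)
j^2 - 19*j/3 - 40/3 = (j - 8)*(j + 5/3)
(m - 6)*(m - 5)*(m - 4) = m^3 - 15*m^2 + 74*m - 120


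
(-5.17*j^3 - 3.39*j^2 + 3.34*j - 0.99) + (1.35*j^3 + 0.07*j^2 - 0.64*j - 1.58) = -3.82*j^3 - 3.32*j^2 + 2.7*j - 2.57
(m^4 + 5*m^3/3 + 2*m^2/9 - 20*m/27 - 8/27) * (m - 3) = m^5 - 4*m^4/3 - 43*m^3/9 - 38*m^2/27 + 52*m/27 + 8/9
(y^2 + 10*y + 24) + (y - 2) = y^2 + 11*y + 22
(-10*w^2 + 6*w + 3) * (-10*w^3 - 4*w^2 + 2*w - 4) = 100*w^5 - 20*w^4 - 74*w^3 + 40*w^2 - 18*w - 12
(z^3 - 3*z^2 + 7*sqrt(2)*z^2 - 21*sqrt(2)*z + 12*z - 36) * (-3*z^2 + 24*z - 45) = -3*z^5 - 21*sqrt(2)*z^4 + 33*z^4 - 153*z^3 + 231*sqrt(2)*z^3 - 819*sqrt(2)*z^2 + 531*z^2 - 1404*z + 945*sqrt(2)*z + 1620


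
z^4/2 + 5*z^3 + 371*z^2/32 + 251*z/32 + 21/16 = (z/2 + 1)*(z + 1/4)*(z + 3/4)*(z + 7)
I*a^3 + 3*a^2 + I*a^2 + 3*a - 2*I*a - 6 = (a + 2)*(a - 3*I)*(I*a - I)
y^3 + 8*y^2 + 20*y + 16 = (y + 2)^2*(y + 4)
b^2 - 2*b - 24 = (b - 6)*(b + 4)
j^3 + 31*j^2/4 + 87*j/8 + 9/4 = (j + 1/4)*(j + 3/2)*(j + 6)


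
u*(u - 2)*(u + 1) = u^3 - u^2 - 2*u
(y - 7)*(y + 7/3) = y^2 - 14*y/3 - 49/3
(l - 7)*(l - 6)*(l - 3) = l^3 - 16*l^2 + 81*l - 126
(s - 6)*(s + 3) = s^2 - 3*s - 18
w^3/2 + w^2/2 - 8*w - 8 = (w/2 + 1/2)*(w - 4)*(w + 4)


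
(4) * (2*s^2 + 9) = 8*s^2 + 36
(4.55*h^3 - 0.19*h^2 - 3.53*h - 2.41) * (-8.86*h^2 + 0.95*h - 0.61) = -40.313*h^5 + 6.0059*h^4 + 28.3198*h^3 + 18.115*h^2 - 0.1362*h + 1.4701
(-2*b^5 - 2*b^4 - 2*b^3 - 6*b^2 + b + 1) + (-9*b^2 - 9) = -2*b^5 - 2*b^4 - 2*b^3 - 15*b^2 + b - 8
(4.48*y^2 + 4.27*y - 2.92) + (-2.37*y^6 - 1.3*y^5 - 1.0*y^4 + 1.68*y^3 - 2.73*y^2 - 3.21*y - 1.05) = -2.37*y^6 - 1.3*y^5 - 1.0*y^4 + 1.68*y^3 + 1.75*y^2 + 1.06*y - 3.97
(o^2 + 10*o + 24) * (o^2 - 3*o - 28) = o^4 + 7*o^3 - 34*o^2 - 352*o - 672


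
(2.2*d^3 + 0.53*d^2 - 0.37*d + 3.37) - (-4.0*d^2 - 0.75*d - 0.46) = 2.2*d^3 + 4.53*d^2 + 0.38*d + 3.83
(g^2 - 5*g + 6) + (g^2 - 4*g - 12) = 2*g^2 - 9*g - 6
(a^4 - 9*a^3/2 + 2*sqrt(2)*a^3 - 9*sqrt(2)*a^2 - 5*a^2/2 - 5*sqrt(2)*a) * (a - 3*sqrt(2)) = a^5 - 9*a^4/2 - sqrt(2)*a^4 - 29*a^3/2 + 9*sqrt(2)*a^3/2 + 5*sqrt(2)*a^2/2 + 54*a^2 + 30*a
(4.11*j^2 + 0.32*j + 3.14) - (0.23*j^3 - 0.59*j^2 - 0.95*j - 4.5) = -0.23*j^3 + 4.7*j^2 + 1.27*j + 7.64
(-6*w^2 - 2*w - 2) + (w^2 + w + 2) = -5*w^2 - w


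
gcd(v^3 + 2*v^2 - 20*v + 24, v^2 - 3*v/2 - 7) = 1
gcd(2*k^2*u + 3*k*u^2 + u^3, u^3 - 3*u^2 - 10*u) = u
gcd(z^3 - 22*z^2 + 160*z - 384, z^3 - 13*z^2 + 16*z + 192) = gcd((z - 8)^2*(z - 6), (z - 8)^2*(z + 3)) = z^2 - 16*z + 64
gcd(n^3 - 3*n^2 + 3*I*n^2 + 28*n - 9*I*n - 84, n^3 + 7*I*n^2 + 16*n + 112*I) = n^2 + 3*I*n + 28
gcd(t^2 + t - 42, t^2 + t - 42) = t^2 + t - 42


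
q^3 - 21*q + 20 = (q - 4)*(q - 1)*(q + 5)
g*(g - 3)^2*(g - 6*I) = g^4 - 6*g^3 - 6*I*g^3 + 9*g^2 + 36*I*g^2 - 54*I*g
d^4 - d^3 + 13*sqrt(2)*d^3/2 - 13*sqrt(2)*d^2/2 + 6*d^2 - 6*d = d*(d - 1)*(d + sqrt(2)/2)*(d + 6*sqrt(2))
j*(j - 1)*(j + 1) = j^3 - j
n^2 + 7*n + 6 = (n + 1)*(n + 6)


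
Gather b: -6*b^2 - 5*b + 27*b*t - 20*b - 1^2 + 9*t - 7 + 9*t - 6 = -6*b^2 + b*(27*t - 25) + 18*t - 14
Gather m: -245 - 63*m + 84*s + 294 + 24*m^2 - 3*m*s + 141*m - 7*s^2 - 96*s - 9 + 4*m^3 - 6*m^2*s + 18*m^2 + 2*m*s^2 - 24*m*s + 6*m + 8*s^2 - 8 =4*m^3 + m^2*(42 - 6*s) + m*(2*s^2 - 27*s + 84) + s^2 - 12*s + 32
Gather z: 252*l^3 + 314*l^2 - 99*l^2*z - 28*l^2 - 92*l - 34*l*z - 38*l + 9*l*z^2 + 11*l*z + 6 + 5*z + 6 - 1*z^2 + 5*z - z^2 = 252*l^3 + 286*l^2 - 130*l + z^2*(9*l - 2) + z*(-99*l^2 - 23*l + 10) + 12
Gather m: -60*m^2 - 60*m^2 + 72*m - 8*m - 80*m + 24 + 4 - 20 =-120*m^2 - 16*m + 8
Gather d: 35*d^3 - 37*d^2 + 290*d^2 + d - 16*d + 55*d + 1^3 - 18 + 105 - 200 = 35*d^3 + 253*d^2 + 40*d - 112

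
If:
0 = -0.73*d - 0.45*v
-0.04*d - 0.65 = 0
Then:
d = -16.25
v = 26.36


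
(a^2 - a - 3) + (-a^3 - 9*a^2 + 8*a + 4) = -a^3 - 8*a^2 + 7*a + 1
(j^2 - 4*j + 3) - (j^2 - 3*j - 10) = 13 - j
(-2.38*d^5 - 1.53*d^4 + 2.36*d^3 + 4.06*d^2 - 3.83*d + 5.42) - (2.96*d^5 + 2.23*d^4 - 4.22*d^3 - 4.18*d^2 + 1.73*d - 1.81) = -5.34*d^5 - 3.76*d^4 + 6.58*d^3 + 8.24*d^2 - 5.56*d + 7.23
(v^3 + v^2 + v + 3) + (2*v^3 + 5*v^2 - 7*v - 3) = 3*v^3 + 6*v^2 - 6*v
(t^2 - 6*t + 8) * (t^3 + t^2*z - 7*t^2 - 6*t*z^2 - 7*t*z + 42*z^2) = t^5 + t^4*z - 13*t^4 - 6*t^3*z^2 - 13*t^3*z + 50*t^3 + 78*t^2*z^2 + 50*t^2*z - 56*t^2 - 300*t*z^2 - 56*t*z + 336*z^2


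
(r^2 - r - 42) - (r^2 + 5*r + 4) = -6*r - 46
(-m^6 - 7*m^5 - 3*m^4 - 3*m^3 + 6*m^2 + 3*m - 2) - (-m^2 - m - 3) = -m^6 - 7*m^5 - 3*m^4 - 3*m^3 + 7*m^2 + 4*m + 1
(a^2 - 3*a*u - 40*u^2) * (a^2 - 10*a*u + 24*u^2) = a^4 - 13*a^3*u + 14*a^2*u^2 + 328*a*u^3 - 960*u^4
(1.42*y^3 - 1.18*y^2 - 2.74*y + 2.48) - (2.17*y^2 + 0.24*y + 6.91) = 1.42*y^3 - 3.35*y^2 - 2.98*y - 4.43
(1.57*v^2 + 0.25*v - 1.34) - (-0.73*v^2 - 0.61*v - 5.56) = 2.3*v^2 + 0.86*v + 4.22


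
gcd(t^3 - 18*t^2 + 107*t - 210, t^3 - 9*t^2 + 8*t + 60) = t^2 - 11*t + 30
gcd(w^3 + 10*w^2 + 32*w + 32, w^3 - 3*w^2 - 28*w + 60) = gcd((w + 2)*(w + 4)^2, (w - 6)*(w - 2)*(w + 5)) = 1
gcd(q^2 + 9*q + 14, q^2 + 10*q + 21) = q + 7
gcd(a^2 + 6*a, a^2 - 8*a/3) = a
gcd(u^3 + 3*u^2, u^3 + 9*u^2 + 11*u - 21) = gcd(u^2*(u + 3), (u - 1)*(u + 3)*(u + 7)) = u + 3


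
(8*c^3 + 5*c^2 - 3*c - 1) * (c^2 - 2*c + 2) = 8*c^5 - 11*c^4 + 3*c^3 + 15*c^2 - 4*c - 2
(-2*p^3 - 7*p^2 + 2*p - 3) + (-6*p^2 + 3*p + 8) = -2*p^3 - 13*p^2 + 5*p + 5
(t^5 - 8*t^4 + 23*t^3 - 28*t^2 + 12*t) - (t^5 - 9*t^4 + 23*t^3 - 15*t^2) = t^4 - 13*t^2 + 12*t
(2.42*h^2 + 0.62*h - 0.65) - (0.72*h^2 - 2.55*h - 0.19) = 1.7*h^2 + 3.17*h - 0.46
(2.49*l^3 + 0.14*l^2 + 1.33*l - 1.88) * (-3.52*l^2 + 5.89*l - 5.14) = -8.7648*l^5 + 14.1733*l^4 - 16.6556*l^3 + 13.7317*l^2 - 17.9094*l + 9.6632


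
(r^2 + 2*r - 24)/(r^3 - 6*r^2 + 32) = (r + 6)/(r^2 - 2*r - 8)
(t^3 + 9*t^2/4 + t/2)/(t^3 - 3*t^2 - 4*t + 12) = t*(4*t + 1)/(4*(t^2 - 5*t + 6))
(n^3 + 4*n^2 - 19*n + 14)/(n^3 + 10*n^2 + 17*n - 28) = (n - 2)/(n + 4)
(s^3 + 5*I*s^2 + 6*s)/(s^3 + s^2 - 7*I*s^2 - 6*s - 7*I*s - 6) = s*(s + 6*I)/(s^2 + s*(1 - 6*I) - 6*I)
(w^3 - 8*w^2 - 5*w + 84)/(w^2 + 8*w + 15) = (w^2 - 11*w + 28)/(w + 5)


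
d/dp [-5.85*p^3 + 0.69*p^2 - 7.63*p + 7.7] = -17.55*p^2 + 1.38*p - 7.63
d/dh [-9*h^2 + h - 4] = 1 - 18*h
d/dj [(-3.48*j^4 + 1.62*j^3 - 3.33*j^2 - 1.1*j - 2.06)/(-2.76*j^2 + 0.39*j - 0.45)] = (19.2096*j^5 - 8.5428*j^4 + 7.5276*j^3 - 6.5217*j^2 - 8.3742*j + 1.2984)/(7.6176*j^4 - 2.1528*j^3 + 2.6361*j^2 - 0.351*j + 0.2025)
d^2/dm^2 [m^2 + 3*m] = 2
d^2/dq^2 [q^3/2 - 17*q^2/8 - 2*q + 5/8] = 3*q - 17/4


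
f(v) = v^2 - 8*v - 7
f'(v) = 2*v - 8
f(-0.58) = -2.02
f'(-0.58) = -9.16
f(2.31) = -20.14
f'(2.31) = -3.38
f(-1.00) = 2.00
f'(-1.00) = -10.00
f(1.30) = -15.71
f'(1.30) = -5.40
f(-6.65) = 90.42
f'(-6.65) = -21.30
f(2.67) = -21.23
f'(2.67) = -2.66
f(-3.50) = 33.25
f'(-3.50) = -15.00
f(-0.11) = -6.11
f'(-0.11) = -8.22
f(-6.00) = 77.00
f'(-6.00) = -20.00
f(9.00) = 2.00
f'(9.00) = 10.00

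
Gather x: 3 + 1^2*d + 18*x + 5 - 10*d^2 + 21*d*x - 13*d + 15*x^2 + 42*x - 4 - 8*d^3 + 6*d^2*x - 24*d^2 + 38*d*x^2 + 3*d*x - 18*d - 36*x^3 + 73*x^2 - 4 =-8*d^3 - 34*d^2 - 30*d - 36*x^3 + x^2*(38*d + 88) + x*(6*d^2 + 24*d + 60)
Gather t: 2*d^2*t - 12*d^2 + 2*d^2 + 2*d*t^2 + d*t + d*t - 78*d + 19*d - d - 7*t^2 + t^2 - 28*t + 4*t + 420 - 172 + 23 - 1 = -10*d^2 - 60*d + t^2*(2*d - 6) + t*(2*d^2 + 2*d - 24) + 270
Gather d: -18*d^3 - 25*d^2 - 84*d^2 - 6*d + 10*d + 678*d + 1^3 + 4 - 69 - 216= -18*d^3 - 109*d^2 + 682*d - 280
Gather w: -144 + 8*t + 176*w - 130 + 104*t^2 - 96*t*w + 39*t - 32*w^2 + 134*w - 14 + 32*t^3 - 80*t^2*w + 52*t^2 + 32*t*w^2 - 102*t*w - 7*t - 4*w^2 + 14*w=32*t^3 + 156*t^2 + 40*t + w^2*(32*t - 36) + w*(-80*t^2 - 198*t + 324) - 288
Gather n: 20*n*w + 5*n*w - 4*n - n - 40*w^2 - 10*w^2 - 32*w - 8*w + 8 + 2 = n*(25*w - 5) - 50*w^2 - 40*w + 10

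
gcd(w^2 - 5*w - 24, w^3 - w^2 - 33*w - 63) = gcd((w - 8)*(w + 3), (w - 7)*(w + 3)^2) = w + 3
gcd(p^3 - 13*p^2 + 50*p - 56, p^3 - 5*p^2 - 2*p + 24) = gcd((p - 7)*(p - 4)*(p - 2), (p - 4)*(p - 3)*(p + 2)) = p - 4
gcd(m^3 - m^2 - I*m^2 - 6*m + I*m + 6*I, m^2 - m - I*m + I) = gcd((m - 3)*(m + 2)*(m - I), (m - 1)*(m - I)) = m - I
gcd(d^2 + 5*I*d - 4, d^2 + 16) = d + 4*I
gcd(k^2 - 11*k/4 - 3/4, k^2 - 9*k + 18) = k - 3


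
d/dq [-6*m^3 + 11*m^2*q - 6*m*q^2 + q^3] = 11*m^2 - 12*m*q + 3*q^2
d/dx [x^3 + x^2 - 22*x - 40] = 3*x^2 + 2*x - 22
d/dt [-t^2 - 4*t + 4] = -2*t - 4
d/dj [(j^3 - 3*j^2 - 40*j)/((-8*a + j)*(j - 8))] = (-16*a*j - 40*a + j^2)/(64*a^2 - 16*a*j + j^2)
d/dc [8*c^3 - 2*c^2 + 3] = 4*c*(6*c - 1)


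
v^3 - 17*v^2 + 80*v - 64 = (v - 8)^2*(v - 1)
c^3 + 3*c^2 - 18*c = c*(c - 3)*(c + 6)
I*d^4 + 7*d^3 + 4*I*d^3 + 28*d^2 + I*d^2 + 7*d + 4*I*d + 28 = (d + 4)*(d - 7*I)*(d + I)*(I*d + 1)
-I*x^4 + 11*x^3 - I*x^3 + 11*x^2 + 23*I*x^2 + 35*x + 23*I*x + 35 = (x - I)*(x + 5*I)*(x + 7*I)*(-I*x - I)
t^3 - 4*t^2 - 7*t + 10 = (t - 5)*(t - 1)*(t + 2)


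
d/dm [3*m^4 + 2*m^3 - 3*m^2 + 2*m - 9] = 12*m^3 + 6*m^2 - 6*m + 2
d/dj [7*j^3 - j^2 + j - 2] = 21*j^2 - 2*j + 1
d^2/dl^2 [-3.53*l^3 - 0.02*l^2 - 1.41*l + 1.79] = -21.18*l - 0.04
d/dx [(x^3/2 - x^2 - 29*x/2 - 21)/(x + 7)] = (2*x^3 + 19*x^2 - 28*x - 161)/(2*(x^2 + 14*x + 49))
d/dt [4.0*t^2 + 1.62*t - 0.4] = 8.0*t + 1.62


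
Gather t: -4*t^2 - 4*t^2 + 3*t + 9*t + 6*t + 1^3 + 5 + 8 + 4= -8*t^2 + 18*t + 18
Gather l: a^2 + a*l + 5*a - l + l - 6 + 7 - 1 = a^2 + a*l + 5*a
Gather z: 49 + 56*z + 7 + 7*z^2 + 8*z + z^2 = 8*z^2 + 64*z + 56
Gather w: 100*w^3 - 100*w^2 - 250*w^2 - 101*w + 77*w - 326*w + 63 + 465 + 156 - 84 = 100*w^3 - 350*w^2 - 350*w + 600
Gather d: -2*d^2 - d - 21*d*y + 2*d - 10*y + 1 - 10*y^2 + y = -2*d^2 + d*(1 - 21*y) - 10*y^2 - 9*y + 1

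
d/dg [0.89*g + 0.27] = 0.890000000000000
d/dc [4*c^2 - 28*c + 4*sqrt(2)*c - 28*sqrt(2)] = 8*c - 28 + 4*sqrt(2)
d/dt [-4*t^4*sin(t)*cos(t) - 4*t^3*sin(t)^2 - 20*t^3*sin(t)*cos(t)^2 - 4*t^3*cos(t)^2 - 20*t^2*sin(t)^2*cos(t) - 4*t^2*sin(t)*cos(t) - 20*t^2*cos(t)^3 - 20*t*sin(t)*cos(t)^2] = -4*t^4*cos(2*t) - 8*t^3*sin(2*t) - 5*t^3*cos(t) - 15*t^3*cos(3*t) + 5*t^2*sin(t) - 15*t^2*sin(3*t) - 4*t^2*cos(2*t) - 12*t^2 - 4*t*sin(2*t) - 45*t*cos(t) - 15*t*cos(3*t) - 5*sin(t) - 5*sin(3*t)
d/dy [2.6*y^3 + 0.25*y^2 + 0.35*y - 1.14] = 7.8*y^2 + 0.5*y + 0.35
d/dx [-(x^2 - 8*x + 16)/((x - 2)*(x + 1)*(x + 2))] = (x^4 - 16*x^3 + 44*x^2 + 40*x - 96)/(x^6 + 2*x^5 - 7*x^4 - 16*x^3 + 8*x^2 + 32*x + 16)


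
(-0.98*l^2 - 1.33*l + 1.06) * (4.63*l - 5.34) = -4.5374*l^3 - 0.924700000000001*l^2 + 12.01*l - 5.6604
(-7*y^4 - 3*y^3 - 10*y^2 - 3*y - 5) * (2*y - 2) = -14*y^5 + 8*y^4 - 14*y^3 + 14*y^2 - 4*y + 10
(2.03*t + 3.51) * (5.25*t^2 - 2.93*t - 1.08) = 10.6575*t^3 + 12.4796*t^2 - 12.4767*t - 3.7908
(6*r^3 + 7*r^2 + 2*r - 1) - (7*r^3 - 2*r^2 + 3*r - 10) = -r^3 + 9*r^2 - r + 9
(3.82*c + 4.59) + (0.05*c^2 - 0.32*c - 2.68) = 0.05*c^2 + 3.5*c + 1.91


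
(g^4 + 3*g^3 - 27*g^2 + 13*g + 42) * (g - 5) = g^5 - 2*g^4 - 42*g^3 + 148*g^2 - 23*g - 210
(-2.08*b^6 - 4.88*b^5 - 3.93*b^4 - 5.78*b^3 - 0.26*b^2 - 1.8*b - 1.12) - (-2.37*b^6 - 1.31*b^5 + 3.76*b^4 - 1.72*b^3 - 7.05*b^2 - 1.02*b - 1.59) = 0.29*b^6 - 3.57*b^5 - 7.69*b^4 - 4.06*b^3 + 6.79*b^2 - 0.78*b + 0.47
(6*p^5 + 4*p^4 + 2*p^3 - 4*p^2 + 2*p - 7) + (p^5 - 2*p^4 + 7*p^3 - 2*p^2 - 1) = 7*p^5 + 2*p^4 + 9*p^3 - 6*p^2 + 2*p - 8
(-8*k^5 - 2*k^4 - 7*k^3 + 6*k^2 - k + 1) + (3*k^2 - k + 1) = -8*k^5 - 2*k^4 - 7*k^3 + 9*k^2 - 2*k + 2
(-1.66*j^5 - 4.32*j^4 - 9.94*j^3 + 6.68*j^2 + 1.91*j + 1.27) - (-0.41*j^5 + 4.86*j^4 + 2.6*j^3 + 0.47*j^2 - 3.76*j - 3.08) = -1.25*j^5 - 9.18*j^4 - 12.54*j^3 + 6.21*j^2 + 5.67*j + 4.35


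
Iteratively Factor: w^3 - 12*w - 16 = (w - 4)*(w^2 + 4*w + 4) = (w - 4)*(w + 2)*(w + 2)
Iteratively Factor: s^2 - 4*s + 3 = (s - 3)*(s - 1)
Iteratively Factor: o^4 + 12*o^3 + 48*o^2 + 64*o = (o + 4)*(o^3 + 8*o^2 + 16*o) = o*(o + 4)*(o^2 + 8*o + 16) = o*(o + 4)^2*(o + 4)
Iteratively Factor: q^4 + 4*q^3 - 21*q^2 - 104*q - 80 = (q + 4)*(q^3 - 21*q - 20) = (q + 4)^2*(q^2 - 4*q - 5) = (q - 5)*(q + 4)^2*(q + 1)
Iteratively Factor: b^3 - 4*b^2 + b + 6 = (b - 2)*(b^2 - 2*b - 3) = (b - 3)*(b - 2)*(b + 1)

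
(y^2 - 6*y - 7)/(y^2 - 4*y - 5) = (y - 7)/(y - 5)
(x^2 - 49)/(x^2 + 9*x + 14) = (x - 7)/(x + 2)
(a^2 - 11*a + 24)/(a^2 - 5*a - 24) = (a - 3)/(a + 3)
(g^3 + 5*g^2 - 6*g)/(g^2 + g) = (g^2 + 5*g - 6)/(g + 1)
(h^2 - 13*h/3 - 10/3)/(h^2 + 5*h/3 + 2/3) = (h - 5)/(h + 1)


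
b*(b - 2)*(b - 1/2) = b^3 - 5*b^2/2 + b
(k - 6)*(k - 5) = k^2 - 11*k + 30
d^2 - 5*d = d*(d - 5)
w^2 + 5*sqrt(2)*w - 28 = (w - 2*sqrt(2))*(w + 7*sqrt(2))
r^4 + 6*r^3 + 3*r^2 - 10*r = r*(r - 1)*(r + 2)*(r + 5)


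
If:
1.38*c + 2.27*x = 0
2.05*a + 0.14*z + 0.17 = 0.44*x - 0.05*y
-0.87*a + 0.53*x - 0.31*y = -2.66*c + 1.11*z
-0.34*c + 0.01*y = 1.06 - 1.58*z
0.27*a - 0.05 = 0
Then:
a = 0.19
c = -0.78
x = 0.47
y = -8.38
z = 0.56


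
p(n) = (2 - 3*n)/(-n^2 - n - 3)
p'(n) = (2 - 3*n)*(2*n + 1)/(-n^2 - n - 3)^2 - 3/(-n^2 - n - 3)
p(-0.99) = -1.66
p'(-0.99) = 0.46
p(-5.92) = -0.62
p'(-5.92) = -0.11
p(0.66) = -0.00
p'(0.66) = 0.74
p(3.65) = 0.45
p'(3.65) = -0.04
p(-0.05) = -0.73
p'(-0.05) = 1.24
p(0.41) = -0.22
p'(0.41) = 0.95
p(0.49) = -0.14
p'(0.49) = 0.88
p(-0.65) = -1.42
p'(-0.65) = 0.93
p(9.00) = 0.27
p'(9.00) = -0.02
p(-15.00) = -0.22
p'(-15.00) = -0.02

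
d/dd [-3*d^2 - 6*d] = -6*d - 6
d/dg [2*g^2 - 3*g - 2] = 4*g - 3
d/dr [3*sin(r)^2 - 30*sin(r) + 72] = 6*(sin(r) - 5)*cos(r)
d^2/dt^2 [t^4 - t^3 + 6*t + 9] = 6*t*(2*t - 1)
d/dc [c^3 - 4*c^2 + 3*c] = 3*c^2 - 8*c + 3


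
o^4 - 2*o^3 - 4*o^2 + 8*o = o*(o - 2)^2*(o + 2)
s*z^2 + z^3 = z^2*(s + z)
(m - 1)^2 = m^2 - 2*m + 1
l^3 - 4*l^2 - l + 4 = (l - 4)*(l - 1)*(l + 1)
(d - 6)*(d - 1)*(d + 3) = d^3 - 4*d^2 - 15*d + 18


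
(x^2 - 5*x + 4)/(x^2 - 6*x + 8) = (x - 1)/(x - 2)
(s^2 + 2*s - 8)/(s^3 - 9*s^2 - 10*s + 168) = (s - 2)/(s^2 - 13*s + 42)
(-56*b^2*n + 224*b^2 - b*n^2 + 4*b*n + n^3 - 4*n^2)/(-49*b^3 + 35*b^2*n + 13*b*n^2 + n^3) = (8*b*n - 32*b - n^2 + 4*n)/(7*b^2 - 6*b*n - n^2)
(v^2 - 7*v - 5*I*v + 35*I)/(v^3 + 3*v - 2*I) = (v^2 - 7*v - 5*I*v + 35*I)/(v^3 + 3*v - 2*I)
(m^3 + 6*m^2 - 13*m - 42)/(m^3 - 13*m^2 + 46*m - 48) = (m^2 + 9*m + 14)/(m^2 - 10*m + 16)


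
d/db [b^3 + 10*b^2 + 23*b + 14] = 3*b^2 + 20*b + 23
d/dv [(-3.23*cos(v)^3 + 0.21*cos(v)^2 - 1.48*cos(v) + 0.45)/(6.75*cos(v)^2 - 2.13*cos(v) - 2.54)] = (21.8025*cos(v)^4 - 13.7598*cos(v)^3 - 34.1553*cos(v)^2 + 7.1418*cos(v) - 4.7177)*sin(v)/(45.5625*cos(v)^4 - 28.755*cos(v)^3 - 29.7531*cos(v)^2 + 10.8204*cos(v) + 6.4516)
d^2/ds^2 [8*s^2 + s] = 16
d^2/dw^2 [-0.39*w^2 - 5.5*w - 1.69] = -0.780000000000000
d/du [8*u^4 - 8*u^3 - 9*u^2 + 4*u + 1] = 32*u^3 - 24*u^2 - 18*u + 4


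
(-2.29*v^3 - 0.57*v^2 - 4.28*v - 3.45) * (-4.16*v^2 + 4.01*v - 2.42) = 9.5264*v^5 - 6.8117*v^4 + 21.0609*v^3 - 1.4314*v^2 - 3.4769*v + 8.349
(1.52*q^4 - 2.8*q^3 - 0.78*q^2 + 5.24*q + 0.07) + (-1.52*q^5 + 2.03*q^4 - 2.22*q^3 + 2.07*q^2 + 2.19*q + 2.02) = -1.52*q^5 + 3.55*q^4 - 5.02*q^3 + 1.29*q^2 + 7.43*q + 2.09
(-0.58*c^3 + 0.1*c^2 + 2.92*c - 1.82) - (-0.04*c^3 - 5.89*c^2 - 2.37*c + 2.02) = -0.54*c^3 + 5.99*c^2 + 5.29*c - 3.84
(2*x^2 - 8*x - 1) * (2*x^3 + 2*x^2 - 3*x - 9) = 4*x^5 - 12*x^4 - 24*x^3 + 4*x^2 + 75*x + 9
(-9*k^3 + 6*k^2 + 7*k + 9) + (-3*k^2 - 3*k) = -9*k^3 + 3*k^2 + 4*k + 9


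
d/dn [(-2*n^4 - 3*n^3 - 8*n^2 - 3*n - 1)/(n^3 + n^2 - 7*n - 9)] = (-2*n^6 - 4*n^5 + 47*n^4 + 120*n^3 + 143*n^2 + 146*n + 20)/(n^6 + 2*n^5 - 13*n^4 - 32*n^3 + 31*n^2 + 126*n + 81)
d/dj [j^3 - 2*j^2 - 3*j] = 3*j^2 - 4*j - 3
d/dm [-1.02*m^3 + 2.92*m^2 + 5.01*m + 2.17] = -3.06*m^2 + 5.84*m + 5.01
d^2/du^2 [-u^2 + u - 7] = -2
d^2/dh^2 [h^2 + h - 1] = 2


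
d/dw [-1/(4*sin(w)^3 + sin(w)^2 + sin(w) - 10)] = (12*sin(w)^2 + 2*sin(w) + 1)*cos(w)/(4*sin(w)^3 + sin(w)^2 + sin(w) - 10)^2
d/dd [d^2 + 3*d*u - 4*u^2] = 2*d + 3*u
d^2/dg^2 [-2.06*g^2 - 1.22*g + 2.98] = -4.12000000000000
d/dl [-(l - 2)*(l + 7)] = -2*l - 5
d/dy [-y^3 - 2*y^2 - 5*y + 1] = -3*y^2 - 4*y - 5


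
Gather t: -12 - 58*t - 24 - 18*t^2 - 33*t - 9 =-18*t^2 - 91*t - 45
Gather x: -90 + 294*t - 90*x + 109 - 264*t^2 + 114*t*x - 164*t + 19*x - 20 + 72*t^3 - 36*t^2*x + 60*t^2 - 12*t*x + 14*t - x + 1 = 72*t^3 - 204*t^2 + 144*t + x*(-36*t^2 + 102*t - 72)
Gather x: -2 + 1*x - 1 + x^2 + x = x^2 + 2*x - 3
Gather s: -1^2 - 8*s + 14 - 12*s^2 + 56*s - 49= -12*s^2 + 48*s - 36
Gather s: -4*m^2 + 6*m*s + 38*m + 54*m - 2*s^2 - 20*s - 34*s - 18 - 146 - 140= -4*m^2 + 92*m - 2*s^2 + s*(6*m - 54) - 304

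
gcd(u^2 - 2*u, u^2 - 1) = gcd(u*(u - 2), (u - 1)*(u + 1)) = 1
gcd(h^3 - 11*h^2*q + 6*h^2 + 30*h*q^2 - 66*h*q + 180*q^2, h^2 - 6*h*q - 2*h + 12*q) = -h + 6*q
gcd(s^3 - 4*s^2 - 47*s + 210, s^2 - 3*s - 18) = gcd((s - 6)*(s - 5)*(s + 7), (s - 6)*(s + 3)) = s - 6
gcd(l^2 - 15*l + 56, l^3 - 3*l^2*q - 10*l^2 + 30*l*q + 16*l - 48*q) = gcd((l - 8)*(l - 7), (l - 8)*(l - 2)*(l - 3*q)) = l - 8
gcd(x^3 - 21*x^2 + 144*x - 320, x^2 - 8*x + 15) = x - 5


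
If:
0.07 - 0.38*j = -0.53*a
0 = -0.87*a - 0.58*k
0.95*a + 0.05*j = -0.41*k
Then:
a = -0.02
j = 0.15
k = 0.03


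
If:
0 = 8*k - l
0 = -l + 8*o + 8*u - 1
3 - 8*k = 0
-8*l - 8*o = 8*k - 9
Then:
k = 3/8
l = 3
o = -9/4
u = 11/4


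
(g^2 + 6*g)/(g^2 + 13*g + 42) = g/(g + 7)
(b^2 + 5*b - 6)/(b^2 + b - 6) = (b^2 + 5*b - 6)/(b^2 + b - 6)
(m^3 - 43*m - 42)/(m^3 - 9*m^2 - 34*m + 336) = (m + 1)/(m - 8)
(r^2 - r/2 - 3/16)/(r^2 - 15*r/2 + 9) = (16*r^2 - 8*r - 3)/(8*(2*r^2 - 15*r + 18))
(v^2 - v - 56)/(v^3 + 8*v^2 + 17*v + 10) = (v^2 - v - 56)/(v^3 + 8*v^2 + 17*v + 10)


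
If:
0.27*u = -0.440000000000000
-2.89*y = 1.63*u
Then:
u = -1.63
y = 0.92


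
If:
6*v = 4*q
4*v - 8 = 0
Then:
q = 3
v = 2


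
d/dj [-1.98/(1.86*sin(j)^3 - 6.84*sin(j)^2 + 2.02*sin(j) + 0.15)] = (11.0484*sin(j)^2 - 27.0864*sin(j) + 3.9996)*cos(j)/(1.86*sin(j)^3 - 6.84*sin(j)^2 + 2.02*sin(j) + 0.15)^2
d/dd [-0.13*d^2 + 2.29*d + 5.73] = 2.29 - 0.26*d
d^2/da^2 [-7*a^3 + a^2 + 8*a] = 2 - 42*a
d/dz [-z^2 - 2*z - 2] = -2*z - 2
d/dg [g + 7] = 1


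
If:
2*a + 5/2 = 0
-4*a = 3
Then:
No Solution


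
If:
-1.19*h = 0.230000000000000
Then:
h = -0.19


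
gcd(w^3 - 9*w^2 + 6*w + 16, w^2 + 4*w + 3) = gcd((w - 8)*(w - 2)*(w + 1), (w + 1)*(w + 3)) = w + 1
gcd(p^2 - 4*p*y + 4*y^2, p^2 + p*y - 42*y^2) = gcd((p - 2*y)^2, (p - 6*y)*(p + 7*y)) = 1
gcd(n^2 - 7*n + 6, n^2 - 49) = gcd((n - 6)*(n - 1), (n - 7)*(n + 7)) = 1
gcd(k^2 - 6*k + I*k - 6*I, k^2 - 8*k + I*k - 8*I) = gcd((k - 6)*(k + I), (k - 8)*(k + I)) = k + I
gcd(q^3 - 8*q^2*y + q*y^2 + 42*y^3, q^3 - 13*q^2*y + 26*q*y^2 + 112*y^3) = -q^2 + 5*q*y + 14*y^2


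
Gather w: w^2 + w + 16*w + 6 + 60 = w^2 + 17*w + 66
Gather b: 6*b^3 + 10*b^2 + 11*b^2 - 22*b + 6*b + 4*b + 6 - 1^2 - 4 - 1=6*b^3 + 21*b^2 - 12*b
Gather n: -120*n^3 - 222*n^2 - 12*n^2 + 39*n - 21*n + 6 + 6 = -120*n^3 - 234*n^2 + 18*n + 12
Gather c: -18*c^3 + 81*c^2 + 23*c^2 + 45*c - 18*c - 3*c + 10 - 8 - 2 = -18*c^3 + 104*c^2 + 24*c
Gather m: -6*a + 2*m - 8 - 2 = -6*a + 2*m - 10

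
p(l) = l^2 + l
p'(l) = 2*l + 1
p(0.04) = 0.04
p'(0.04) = 1.08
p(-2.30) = 2.99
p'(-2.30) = -3.60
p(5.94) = 41.22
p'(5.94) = 12.88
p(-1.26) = 0.33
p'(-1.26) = -1.52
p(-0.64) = -0.23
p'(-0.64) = -0.28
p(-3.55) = 9.05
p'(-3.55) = -6.10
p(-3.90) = 11.31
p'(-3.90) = -6.80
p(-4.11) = 12.78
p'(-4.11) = -7.22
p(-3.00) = 6.00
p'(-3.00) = -5.00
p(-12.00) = 132.00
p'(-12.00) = -23.00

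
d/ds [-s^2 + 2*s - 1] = 2 - 2*s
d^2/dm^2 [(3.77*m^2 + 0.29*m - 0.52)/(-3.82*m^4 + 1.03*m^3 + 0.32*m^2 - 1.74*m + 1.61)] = (-330.080088*m^8 + 38.2190999999999*m^7 + 152.801422*m^6 + 239.602482*m^5 - 590.83938*m^4 + 63.12439*m^3 + 50.52978*m^2 - 6.01466400000001*m - 18.55635)/(55.742968*m^12 - 45.090516*m^11 - 1.85079*m^10 + 82.634033*m^9 - 111.403476*m^8 + 30.467862*m^7 + 44.788789*m^6 - 76.21278*m^5 + 43.61703*m^4 + 2.637123*m^3 - 17.111724*m^2 + 13.530762*m - 4.173281)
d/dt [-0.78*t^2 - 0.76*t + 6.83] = -1.56*t - 0.76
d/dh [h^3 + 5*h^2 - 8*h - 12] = 3*h^2 + 10*h - 8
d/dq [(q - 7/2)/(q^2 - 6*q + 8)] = (q^2 - 6*q - (q - 3)*(2*q - 7) + 8)/(q^2 - 6*q + 8)^2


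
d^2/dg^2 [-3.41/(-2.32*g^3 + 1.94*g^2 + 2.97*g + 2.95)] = ((13.2308 - 47.4672*g)*(-2.32*g^3 + 1.94*g^2 + 2.97*g + 2.95) - 3.41*(-13.92*g^2 + 7.76*g + 5.94)*(-6.96*g^2 + 3.88*g + 2.97))/(-2.32*g^3 + 1.94*g^2 + 2.97*g + 2.95)^3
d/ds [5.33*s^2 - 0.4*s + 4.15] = 10.66*s - 0.4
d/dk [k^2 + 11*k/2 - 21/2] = 2*k + 11/2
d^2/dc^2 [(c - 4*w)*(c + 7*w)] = 2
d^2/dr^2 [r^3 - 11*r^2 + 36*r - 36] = 6*r - 22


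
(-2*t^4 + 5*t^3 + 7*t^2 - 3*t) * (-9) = 18*t^4 - 45*t^3 - 63*t^2 + 27*t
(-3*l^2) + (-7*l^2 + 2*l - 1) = -10*l^2 + 2*l - 1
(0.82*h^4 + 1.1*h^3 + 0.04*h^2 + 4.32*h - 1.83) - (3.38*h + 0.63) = 0.82*h^4 + 1.1*h^3 + 0.04*h^2 + 0.94*h - 2.46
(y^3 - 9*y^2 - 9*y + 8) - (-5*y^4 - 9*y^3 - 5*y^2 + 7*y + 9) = 5*y^4 + 10*y^3 - 4*y^2 - 16*y - 1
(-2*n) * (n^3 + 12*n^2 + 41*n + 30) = -2*n^4 - 24*n^3 - 82*n^2 - 60*n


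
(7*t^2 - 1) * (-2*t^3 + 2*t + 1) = -14*t^5 + 16*t^3 + 7*t^2 - 2*t - 1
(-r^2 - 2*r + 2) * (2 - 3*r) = 3*r^3 + 4*r^2 - 10*r + 4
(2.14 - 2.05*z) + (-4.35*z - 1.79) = 0.35 - 6.4*z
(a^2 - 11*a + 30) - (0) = a^2 - 11*a + 30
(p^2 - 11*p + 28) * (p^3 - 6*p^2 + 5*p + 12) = p^5 - 17*p^4 + 99*p^3 - 211*p^2 + 8*p + 336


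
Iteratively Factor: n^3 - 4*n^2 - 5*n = (n)*(n^2 - 4*n - 5) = n*(n + 1)*(n - 5)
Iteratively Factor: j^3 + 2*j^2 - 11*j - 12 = (j - 3)*(j^2 + 5*j + 4) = (j - 3)*(j + 4)*(j + 1)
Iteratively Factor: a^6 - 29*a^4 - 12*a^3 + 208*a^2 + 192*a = (a - 4)*(a^5 + 4*a^4 - 13*a^3 - 64*a^2 - 48*a) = a*(a - 4)*(a^4 + 4*a^3 - 13*a^2 - 64*a - 48) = a*(a - 4)*(a + 3)*(a^3 + a^2 - 16*a - 16) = a*(a - 4)*(a + 3)*(a + 4)*(a^2 - 3*a - 4) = a*(a - 4)*(a + 1)*(a + 3)*(a + 4)*(a - 4)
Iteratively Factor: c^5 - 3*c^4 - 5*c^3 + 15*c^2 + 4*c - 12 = (c - 2)*(c^4 - c^3 - 7*c^2 + c + 6) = (c - 2)*(c + 2)*(c^3 - 3*c^2 - c + 3) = (c - 3)*(c - 2)*(c + 2)*(c^2 - 1) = (c - 3)*(c - 2)*(c - 1)*(c + 2)*(c + 1)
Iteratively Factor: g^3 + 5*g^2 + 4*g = (g + 1)*(g^2 + 4*g) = (g + 1)*(g + 4)*(g)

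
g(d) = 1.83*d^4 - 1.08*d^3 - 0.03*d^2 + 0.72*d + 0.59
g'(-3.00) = -225.90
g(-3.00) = 175.55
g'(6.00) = 1464.84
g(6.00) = 2142.23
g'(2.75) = 128.29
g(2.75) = 84.54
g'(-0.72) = -3.65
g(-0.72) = 0.95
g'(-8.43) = -4614.27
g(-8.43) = 9881.29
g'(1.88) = 37.79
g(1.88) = 17.52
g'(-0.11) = 0.68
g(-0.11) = 0.51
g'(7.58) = 3002.11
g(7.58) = 5575.23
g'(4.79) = 730.58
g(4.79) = 848.03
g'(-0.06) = 0.71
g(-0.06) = 0.55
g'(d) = 7.32*d^3 - 3.24*d^2 - 0.06*d + 0.72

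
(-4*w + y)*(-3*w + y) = 12*w^2 - 7*w*y + y^2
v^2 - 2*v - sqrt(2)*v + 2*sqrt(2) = (v - 2)*(v - sqrt(2))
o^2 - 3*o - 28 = (o - 7)*(o + 4)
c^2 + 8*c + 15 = (c + 3)*(c + 5)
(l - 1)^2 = l^2 - 2*l + 1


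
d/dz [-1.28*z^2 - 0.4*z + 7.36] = -2.56*z - 0.4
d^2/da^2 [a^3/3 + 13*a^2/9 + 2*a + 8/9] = 2*a + 26/9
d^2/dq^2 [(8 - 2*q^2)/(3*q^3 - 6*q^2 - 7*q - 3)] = 4*(-9*q^6 + 153*q^4 - 597*q^3 + 234*q^2 + 612*q + 115)/(27*q^9 - 162*q^8 + 135*q^7 + 459*q^6 + 9*q^5 - 828*q^4 - 1018*q^3 - 603*q^2 - 189*q - 27)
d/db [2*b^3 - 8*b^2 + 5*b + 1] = 6*b^2 - 16*b + 5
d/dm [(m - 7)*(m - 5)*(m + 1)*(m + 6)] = 4*m^3 - 15*m^2 - 86*m + 173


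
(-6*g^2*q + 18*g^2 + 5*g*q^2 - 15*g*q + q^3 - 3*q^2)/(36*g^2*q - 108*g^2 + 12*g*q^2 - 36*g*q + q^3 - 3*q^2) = (-g + q)/(6*g + q)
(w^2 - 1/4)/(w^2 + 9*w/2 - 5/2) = (w + 1/2)/(w + 5)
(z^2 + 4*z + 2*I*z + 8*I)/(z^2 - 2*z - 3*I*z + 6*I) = (z^2 + 2*z*(2 + I) + 8*I)/(z^2 - z*(2 + 3*I) + 6*I)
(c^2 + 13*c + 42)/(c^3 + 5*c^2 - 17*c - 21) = (c + 6)/(c^2 - 2*c - 3)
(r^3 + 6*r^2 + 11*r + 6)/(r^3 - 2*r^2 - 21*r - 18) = (r + 2)/(r - 6)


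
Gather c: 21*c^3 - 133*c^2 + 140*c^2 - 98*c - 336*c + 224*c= 21*c^3 + 7*c^2 - 210*c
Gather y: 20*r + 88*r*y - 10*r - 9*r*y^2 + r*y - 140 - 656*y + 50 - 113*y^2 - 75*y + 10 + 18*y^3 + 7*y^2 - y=10*r + 18*y^3 + y^2*(-9*r - 106) + y*(89*r - 732) - 80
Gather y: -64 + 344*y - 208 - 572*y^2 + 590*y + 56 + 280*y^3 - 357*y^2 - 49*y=280*y^3 - 929*y^2 + 885*y - 216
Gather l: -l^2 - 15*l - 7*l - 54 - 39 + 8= -l^2 - 22*l - 85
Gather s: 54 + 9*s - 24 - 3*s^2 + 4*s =-3*s^2 + 13*s + 30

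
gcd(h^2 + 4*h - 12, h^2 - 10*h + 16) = h - 2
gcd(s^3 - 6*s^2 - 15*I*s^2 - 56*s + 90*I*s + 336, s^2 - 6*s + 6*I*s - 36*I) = s - 6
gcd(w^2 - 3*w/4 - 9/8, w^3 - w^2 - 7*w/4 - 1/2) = 1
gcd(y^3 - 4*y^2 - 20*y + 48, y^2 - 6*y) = y - 6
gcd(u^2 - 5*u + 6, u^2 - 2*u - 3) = u - 3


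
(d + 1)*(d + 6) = d^2 + 7*d + 6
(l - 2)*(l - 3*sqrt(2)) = l^2 - 3*sqrt(2)*l - 2*l + 6*sqrt(2)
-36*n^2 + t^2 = (-6*n + t)*(6*n + t)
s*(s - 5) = s^2 - 5*s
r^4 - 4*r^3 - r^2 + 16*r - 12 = (r - 3)*(r - 2)*(r - 1)*(r + 2)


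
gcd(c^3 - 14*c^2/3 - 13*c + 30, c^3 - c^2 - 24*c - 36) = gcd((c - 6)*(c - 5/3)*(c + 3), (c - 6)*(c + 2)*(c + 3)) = c^2 - 3*c - 18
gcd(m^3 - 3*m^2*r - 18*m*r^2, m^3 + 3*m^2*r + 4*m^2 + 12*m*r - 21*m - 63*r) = m + 3*r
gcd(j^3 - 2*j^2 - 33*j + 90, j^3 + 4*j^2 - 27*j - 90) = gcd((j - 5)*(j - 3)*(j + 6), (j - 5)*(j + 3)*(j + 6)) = j^2 + j - 30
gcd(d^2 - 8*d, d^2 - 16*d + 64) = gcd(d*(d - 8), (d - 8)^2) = d - 8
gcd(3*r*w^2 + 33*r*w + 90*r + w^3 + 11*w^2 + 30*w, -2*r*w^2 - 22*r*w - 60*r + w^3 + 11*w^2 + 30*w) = w^2 + 11*w + 30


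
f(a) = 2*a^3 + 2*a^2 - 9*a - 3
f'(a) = 6*a^2 + 4*a - 9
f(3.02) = 43.15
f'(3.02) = 57.80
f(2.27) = 10.27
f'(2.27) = 31.00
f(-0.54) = 2.13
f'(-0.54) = -9.41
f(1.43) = -5.93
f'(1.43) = 8.99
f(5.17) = 280.30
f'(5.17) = 172.05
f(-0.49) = 1.65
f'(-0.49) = -9.52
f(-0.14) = -1.71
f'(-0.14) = -9.44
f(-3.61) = -38.54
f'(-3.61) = 54.75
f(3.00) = 42.00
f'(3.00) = 57.00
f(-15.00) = -6168.00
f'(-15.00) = 1281.00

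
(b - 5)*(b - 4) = b^2 - 9*b + 20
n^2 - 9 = (n - 3)*(n + 3)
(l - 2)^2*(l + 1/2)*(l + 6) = l^4 + 5*l^3/2 - 19*l^2 + 14*l + 12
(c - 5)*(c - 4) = c^2 - 9*c + 20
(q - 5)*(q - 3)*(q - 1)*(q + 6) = q^4 - 3*q^3 - 31*q^2 + 123*q - 90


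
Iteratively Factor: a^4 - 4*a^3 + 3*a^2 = (a)*(a^3 - 4*a^2 + 3*a) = a*(a - 1)*(a^2 - 3*a) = a*(a - 3)*(a - 1)*(a)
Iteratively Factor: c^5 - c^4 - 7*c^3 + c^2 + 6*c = (c - 1)*(c^4 - 7*c^2 - 6*c) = (c - 1)*(c + 1)*(c^3 - c^2 - 6*c) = c*(c - 1)*(c + 1)*(c^2 - c - 6) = c*(c - 1)*(c + 1)*(c + 2)*(c - 3)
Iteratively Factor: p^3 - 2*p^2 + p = (p - 1)*(p^2 - p) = p*(p - 1)*(p - 1)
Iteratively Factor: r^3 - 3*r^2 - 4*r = (r - 4)*(r^2 + r) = r*(r - 4)*(r + 1)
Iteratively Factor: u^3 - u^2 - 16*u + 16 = (u - 4)*(u^2 + 3*u - 4) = (u - 4)*(u - 1)*(u + 4)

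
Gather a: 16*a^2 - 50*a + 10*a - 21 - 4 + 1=16*a^2 - 40*a - 24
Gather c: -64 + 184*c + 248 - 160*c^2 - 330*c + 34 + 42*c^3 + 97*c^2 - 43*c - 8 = 42*c^3 - 63*c^2 - 189*c + 210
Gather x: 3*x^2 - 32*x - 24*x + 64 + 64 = 3*x^2 - 56*x + 128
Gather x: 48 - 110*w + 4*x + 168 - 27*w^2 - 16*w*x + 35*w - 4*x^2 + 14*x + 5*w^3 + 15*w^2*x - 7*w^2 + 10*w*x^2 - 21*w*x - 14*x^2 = 5*w^3 - 34*w^2 - 75*w + x^2*(10*w - 18) + x*(15*w^2 - 37*w + 18) + 216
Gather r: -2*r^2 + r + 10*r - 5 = -2*r^2 + 11*r - 5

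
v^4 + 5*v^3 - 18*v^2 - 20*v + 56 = (v - 2)^2*(v + 2)*(v + 7)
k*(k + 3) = k^2 + 3*k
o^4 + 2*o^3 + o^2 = o^2*(o + 1)^2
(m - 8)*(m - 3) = m^2 - 11*m + 24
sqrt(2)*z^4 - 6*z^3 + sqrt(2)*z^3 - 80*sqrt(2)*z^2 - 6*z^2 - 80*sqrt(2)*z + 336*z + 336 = (z - 7*sqrt(2))*(z - 2*sqrt(2))*(z + 6*sqrt(2))*(sqrt(2)*z + sqrt(2))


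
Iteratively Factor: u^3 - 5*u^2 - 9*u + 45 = (u + 3)*(u^2 - 8*u + 15) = (u - 3)*(u + 3)*(u - 5)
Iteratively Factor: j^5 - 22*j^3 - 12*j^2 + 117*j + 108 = (j + 3)*(j^4 - 3*j^3 - 13*j^2 + 27*j + 36) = (j + 1)*(j + 3)*(j^3 - 4*j^2 - 9*j + 36) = (j + 1)*(j + 3)^2*(j^2 - 7*j + 12) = (j - 3)*(j + 1)*(j + 3)^2*(j - 4)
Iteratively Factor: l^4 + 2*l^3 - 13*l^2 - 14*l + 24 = (l - 1)*(l^3 + 3*l^2 - 10*l - 24) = (l - 1)*(l + 2)*(l^2 + l - 12) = (l - 1)*(l + 2)*(l + 4)*(l - 3)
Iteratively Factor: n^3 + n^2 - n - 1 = (n + 1)*(n^2 - 1) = (n + 1)^2*(n - 1)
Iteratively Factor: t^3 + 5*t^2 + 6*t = (t)*(t^2 + 5*t + 6) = t*(t + 2)*(t + 3)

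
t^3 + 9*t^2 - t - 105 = (t - 3)*(t + 5)*(t + 7)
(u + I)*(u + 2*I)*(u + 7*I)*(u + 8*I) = u^4 + 18*I*u^3 - 103*u^2 - 198*I*u + 112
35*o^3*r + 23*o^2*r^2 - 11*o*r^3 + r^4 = r*(-7*o + r)*(-5*o + r)*(o + r)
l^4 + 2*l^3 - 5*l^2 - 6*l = l*(l - 2)*(l + 1)*(l + 3)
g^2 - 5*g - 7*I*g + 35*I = (g - 5)*(g - 7*I)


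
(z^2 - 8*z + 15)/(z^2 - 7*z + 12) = (z - 5)/(z - 4)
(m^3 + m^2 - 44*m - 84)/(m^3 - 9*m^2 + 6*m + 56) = (m + 6)/(m - 4)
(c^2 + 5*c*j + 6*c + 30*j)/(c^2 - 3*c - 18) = (c^2 + 5*c*j + 6*c + 30*j)/(c^2 - 3*c - 18)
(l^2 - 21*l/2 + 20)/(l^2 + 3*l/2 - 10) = (l - 8)/(l + 4)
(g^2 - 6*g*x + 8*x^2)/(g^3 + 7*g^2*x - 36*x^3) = (g - 4*x)/(g^2 + 9*g*x + 18*x^2)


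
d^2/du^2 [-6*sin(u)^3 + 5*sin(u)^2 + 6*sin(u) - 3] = 54*sin(u)^3 - 20*sin(u)^2 - 42*sin(u) + 10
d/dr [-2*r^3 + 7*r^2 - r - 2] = -6*r^2 + 14*r - 1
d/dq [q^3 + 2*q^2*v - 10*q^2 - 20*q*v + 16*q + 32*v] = 3*q^2 + 4*q*v - 20*q - 20*v + 16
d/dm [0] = 0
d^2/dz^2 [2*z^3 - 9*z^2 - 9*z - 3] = 12*z - 18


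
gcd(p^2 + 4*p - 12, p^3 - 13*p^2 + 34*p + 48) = 1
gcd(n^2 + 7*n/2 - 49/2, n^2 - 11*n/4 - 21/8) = n - 7/2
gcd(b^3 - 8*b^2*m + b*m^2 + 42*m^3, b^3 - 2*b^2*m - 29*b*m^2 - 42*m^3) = b^2 - 5*b*m - 14*m^2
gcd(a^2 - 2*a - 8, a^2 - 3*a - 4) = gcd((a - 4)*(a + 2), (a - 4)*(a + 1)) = a - 4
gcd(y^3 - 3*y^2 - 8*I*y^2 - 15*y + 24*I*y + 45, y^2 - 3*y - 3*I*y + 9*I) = y^2 + y*(-3 - 3*I) + 9*I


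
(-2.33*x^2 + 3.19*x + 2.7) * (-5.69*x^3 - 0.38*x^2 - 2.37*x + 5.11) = 13.2577*x^5 - 17.2657*x^4 - 11.0531*x^3 - 20.4926*x^2 + 9.9019*x + 13.797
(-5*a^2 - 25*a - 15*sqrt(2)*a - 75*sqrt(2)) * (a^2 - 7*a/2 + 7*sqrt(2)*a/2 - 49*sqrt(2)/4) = -5*a^4 - 65*sqrt(2)*a^3/2 - 15*a^3/2 - 195*sqrt(2)*a^2/4 - 35*a^2/2 - 315*a/2 + 2275*sqrt(2)*a/4 + 3675/2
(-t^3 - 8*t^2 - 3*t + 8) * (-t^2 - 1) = t^5 + 8*t^4 + 4*t^3 + 3*t - 8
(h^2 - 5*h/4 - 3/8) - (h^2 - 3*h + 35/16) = 7*h/4 - 41/16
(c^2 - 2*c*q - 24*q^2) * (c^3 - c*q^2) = c^5 - 2*c^4*q - 25*c^3*q^2 + 2*c^2*q^3 + 24*c*q^4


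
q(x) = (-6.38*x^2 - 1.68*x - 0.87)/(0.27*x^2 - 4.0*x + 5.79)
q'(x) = (4.0 - 0.54*x)*(-6.38*x^2 - 1.68*x - 0.87)/(0.27*x^2 - 4.0*x + 5.79)^2 + (-12.76*x - 1.68)/(0.27*x^2 - 4.0*x + 5.79)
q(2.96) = 16.76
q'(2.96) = -0.22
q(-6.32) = -5.86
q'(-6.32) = 0.85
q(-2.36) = -1.94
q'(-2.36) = 1.09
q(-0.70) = -0.32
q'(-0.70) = 0.67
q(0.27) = -0.38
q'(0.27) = -1.39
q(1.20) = -8.76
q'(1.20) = -33.61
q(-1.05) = -0.60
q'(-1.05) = 0.87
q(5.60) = 25.83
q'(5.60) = 5.89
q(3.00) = 16.75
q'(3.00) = 0.02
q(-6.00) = -5.58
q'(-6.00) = 0.87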